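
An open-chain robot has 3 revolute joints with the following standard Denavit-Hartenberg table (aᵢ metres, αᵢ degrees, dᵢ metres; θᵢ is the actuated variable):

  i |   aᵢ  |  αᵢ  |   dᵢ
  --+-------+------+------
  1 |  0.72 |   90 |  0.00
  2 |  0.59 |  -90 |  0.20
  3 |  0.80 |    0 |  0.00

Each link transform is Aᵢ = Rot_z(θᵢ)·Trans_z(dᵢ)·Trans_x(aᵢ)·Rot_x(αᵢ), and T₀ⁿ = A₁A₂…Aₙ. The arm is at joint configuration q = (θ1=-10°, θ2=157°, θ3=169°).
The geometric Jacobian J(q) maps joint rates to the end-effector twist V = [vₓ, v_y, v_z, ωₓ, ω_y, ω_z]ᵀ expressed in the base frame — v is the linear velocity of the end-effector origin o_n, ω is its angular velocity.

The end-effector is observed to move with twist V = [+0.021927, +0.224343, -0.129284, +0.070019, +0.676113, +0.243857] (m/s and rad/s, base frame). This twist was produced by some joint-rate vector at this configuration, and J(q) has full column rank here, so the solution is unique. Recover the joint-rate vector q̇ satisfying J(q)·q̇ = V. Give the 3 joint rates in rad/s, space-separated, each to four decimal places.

0.3580 -0.6780 0.1240

o_n = [0.8779, -0.2029, -0.0763]
J₁: ẑ×o_n = [0.2029, 0.8779, -0.0000], ω = ẑ
J2: z=[-0.1736, -0.9848, 0.0000] o=[0.7091, -0.1250, 0.0000] → [0.0752, -0.0133, 0.1798, -0.1736, -0.9848, 0.0000]
J3: z=[-0.3848, 0.0678, -0.9205] o=[0.1395, -0.2277, 0.2305] → [0.0020, -0.7978, -0.0596, -0.3848, 0.0678, -0.9205]
q̇ = J⁺·V = [0.3580, -0.6780, 0.1240]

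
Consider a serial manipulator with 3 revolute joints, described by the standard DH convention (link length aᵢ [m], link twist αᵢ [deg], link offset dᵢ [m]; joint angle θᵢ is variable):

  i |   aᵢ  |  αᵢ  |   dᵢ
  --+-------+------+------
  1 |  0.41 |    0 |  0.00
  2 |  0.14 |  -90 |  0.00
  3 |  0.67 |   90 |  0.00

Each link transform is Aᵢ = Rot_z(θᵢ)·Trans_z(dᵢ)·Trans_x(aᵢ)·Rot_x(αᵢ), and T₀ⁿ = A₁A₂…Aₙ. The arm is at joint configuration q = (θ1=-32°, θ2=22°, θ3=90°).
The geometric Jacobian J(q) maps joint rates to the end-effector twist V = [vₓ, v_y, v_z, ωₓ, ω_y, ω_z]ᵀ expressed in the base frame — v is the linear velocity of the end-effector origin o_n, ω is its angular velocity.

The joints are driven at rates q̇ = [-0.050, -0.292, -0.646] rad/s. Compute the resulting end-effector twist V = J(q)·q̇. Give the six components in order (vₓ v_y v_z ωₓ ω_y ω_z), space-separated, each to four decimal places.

o_n = [0.4856, -0.2416, -0.6700]
J₁: ẑ×o_n = [0.2416, 0.4856, -0.0000], ω = ẑ
J2: z=[0.0000, 0.0000, 1.0000] o=[0.3477, -0.2173, 0.0000] → [0.0243, 0.1379, -0.0000, 0.0000, 0.0000, 1.0000]
J3: z=[0.1736, 0.9848, 0.0000] o=[0.4856, -0.2416, 0.0000] → [-0.6598, 0.1163, -0.0000, 0.1736, 0.9848, 0.0000]
V = J·q̇ = [0.4071, -0.1397, 0.0000, -0.1122, -0.6362, -0.3420]

0.4071 -0.1397 0.0000 -0.1122 -0.6362 -0.3420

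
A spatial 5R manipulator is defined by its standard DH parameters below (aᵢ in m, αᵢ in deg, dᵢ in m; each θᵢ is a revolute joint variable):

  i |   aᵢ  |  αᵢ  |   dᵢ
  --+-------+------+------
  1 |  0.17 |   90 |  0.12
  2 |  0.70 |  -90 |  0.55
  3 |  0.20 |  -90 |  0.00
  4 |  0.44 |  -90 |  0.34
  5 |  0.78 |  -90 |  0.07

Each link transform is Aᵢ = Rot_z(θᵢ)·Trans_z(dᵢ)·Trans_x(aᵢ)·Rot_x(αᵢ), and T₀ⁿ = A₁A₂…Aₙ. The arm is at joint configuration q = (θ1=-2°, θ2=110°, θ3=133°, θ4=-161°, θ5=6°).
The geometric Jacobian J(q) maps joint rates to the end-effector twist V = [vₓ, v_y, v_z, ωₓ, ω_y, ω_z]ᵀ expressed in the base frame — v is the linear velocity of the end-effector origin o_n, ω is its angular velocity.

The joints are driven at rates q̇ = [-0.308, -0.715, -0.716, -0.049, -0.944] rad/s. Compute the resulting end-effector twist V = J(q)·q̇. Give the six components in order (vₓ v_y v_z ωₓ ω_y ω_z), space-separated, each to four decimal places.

0.5966 -0.7059 -0.4165 1.4450 0.4735 0.4728

o_n = [-0.7036, -1.3803, 1.0360]
J₁: ẑ×o_n = [1.3803, -0.7036, 0.0000], ω = ẑ
J2: z=[-0.0349, -0.9994, 0.0000] o=[0.1699, -0.0059, 0.1200] → [-0.9155, 0.0320, -0.8250, -0.0349, -0.9994, 0.0000]
J3: z=[-0.9391, 0.0328, -0.3420] o=[-0.0886, -0.5472, 0.7778] → [-0.2765, 0.4529, 0.8025, -0.9391, 0.0328, -0.3420]
J4: z=[0.2262, -0.6903, -0.6872] o=[-0.0368, -0.4027, 0.6496] → [-0.9386, 0.3709, -0.6814, 0.2262, -0.6903, -0.6872]
J5: z=[-0.8038, 0.2663, -0.5320] o=[-0.2021, -0.9334, 0.6336] → [-0.1306, 0.5903, 0.4928, -0.8038, 0.2663, -0.5320]
V = J·q̇ = [0.5966, -0.7059, -0.4165, 1.4450, 0.4735, 0.4728]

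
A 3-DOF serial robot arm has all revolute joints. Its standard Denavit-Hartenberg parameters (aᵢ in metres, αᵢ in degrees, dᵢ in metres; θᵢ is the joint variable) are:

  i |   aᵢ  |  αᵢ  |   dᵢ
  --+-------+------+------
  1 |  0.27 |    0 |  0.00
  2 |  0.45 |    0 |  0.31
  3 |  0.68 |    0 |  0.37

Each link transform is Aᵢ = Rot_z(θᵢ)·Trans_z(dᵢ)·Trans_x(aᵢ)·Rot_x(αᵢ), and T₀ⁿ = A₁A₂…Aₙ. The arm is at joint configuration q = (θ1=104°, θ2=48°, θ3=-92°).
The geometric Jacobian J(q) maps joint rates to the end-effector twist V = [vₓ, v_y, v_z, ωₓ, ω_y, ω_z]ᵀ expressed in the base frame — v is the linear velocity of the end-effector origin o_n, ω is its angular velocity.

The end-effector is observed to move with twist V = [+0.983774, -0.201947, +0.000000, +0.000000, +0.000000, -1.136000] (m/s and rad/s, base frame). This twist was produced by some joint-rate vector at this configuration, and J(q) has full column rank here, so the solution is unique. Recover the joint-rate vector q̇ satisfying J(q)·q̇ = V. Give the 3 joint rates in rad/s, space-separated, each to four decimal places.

-0.9540 0.6470 -0.8290

o_n = [-0.1226, 1.0621, 0.6800]
J₁: ẑ×o_n = [-1.0621, -0.1226, 0.0000], ω = ẑ
J2: z=[0.0000, 0.0000, 1.0000] o=[-0.0653, 0.2620, 0.0000] → [-0.8002, -0.0573, 0.0000, 0.0000, 0.0000, 1.0000]
J3: z=[0.0000, 0.0000, 1.0000] o=[-0.4626, 0.4732, 0.3100] → [-0.5889, 0.3400, 0.0000, 0.0000, 0.0000, 1.0000]
q̇ = J⁺·V = [-0.9540, 0.6470, -0.8290]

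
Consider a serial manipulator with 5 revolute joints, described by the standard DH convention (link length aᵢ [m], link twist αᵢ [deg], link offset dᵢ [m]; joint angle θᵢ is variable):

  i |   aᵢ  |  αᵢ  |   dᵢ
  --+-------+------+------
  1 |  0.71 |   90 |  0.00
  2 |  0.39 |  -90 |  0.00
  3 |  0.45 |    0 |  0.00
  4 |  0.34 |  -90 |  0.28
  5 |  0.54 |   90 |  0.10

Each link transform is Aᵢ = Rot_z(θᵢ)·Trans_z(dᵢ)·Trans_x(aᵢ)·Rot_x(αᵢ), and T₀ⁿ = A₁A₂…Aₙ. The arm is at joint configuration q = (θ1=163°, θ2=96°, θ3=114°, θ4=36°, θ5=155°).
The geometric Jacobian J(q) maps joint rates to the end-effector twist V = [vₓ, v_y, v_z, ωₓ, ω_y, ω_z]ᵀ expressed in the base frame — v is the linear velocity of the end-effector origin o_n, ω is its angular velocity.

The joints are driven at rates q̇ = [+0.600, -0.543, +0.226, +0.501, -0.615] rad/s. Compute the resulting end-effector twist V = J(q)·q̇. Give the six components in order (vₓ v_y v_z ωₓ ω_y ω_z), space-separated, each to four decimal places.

o_n = [-0.6741, -0.0551, 0.2794]
J₁: ẑ×o_n = [0.0551, -0.6741, 0.0000], ω = ẑ
J2: z=[0.2924, 0.9563, 0.0000] o=[-0.6790, 0.2076, 0.0000] → [0.2672, -0.0817, -0.0814, 0.2924, 0.9563, 0.0000]
J3: z=[0.9511, -0.2908, -0.1045] o=[-0.6400, 0.1957, 0.3879] → [0.0053, 0.1067, -0.2484, 0.9511, -0.2908, -0.1045]
J4: z=[0.9511, -0.2908, -0.1045] o=[-0.7785, -0.1919, 0.2058] → [-0.0071, -0.0809, 0.1604, 0.9511, -0.2908, -0.1045]
J5: z=[0.2032, 0.8435, -0.4973] o=[-0.5913, -0.4269, -0.1163] → [0.5186, -0.0392, 0.1454, 0.2032, 0.8435, -0.4973]
V = J·q̇ = [-0.4333, -0.3524, -0.0210, 0.4077, -1.2494, 0.8298]

-0.4333 -0.3524 -0.0210 0.4077 -1.2494 0.8298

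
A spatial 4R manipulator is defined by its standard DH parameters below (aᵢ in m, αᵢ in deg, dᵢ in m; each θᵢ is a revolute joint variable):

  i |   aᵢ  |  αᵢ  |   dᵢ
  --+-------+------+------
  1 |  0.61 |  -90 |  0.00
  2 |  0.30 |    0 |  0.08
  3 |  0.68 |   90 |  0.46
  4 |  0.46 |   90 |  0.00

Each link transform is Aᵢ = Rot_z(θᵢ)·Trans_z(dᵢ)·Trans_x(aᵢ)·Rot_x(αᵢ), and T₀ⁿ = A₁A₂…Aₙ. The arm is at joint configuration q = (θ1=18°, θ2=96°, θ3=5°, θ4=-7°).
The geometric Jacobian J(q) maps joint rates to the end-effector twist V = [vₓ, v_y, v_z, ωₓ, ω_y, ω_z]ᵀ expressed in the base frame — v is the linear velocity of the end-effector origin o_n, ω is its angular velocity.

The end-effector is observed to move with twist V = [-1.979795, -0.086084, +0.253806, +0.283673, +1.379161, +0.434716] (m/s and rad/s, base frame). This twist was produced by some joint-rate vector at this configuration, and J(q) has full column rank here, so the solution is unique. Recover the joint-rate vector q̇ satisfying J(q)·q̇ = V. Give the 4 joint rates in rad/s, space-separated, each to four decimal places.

o_n = [0.1945, 0.5720, -1.4140]
J₁: ẑ×o_n = [-0.5720, 0.1945, 0.0000], ω = ẑ
J2: z=[-0.3090, 0.9511, 0.0000] o=[0.5801, 0.1885, 0.0000] → [-1.3448, -0.4370, 0.2482, -0.3090, 0.9511, 0.0000]
J3: z=[-0.3090, 0.9511, 0.0000] o=[0.5256, 0.2549, -0.2984] → [-1.0611, -0.3448, 0.2169, -0.3090, 0.9511, 0.0000]
J4: z=[0.9336, 0.3033, -0.1908] o=[0.2601, 0.6523, -0.9659] → [-0.1513, 0.4309, -0.0550, 0.9336, 0.3033, -0.1908]
q̇ = J⁺·V = [0.5700, 0.8730, 0.3510, 0.7090]

0.5700 0.8730 0.3510 0.7090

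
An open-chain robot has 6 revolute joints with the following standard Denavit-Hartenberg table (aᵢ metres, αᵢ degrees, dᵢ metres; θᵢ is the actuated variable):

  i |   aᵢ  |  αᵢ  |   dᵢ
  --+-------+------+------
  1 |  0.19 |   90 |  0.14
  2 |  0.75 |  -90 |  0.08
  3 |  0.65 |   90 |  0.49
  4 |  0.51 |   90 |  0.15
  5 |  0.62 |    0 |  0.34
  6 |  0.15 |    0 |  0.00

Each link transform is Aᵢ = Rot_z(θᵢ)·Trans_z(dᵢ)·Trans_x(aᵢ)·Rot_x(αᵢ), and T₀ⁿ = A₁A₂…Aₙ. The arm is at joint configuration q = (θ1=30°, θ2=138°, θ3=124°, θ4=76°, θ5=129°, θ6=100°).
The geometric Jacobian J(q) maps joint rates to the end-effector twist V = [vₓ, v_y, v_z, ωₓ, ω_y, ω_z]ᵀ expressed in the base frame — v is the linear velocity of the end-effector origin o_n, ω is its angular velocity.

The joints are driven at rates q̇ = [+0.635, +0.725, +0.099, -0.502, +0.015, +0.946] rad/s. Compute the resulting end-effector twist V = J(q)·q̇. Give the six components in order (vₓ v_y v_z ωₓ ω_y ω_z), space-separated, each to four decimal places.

o_n = [-1.0020, 0.6070, 0.2425]
J₁: ẑ×o_n = [-0.6070, -1.0020, 0.0000], ω = ẑ
J2: z=[0.5000, -0.8660, 0.0000] o=[0.1645, 0.0950, 0.1400] → [-0.0888, -0.0513, -0.7543, 0.5000, -0.8660, 0.0000]
J3: z=[-0.5795, -0.3346, -0.7431] o=[-0.2781, -0.2530, 0.6418] → [0.7727, 0.3065, -0.7405, -0.5795, -0.3346, -0.7431]
J4: z=[-0.8132, 0.1762, 0.5547] o=[-0.5976, 0.1848, 0.0345] → [-0.1975, -0.0552, -0.2720, -0.8132, 0.1762, 0.5547]
J5: z=[0.0872, 0.9792, -0.1833] o=[-1.0131, 0.1599, -0.2962] → [0.6094, -0.0490, 0.0281, 0.0872, 0.9792, -0.1833]
J6: z=[0.0872, 0.9792, -0.1833] o=[-1.1507, 0.6170, 0.2254] → [0.0149, -0.0287, -0.1465, 0.0872, 0.9792, -0.1833]
V = J·q̇ = [-0.2509, -0.6433, -0.6217, 0.7971, 0.1915, 0.1068]

-0.2509 -0.6433 -0.6217 0.7971 0.1915 0.1068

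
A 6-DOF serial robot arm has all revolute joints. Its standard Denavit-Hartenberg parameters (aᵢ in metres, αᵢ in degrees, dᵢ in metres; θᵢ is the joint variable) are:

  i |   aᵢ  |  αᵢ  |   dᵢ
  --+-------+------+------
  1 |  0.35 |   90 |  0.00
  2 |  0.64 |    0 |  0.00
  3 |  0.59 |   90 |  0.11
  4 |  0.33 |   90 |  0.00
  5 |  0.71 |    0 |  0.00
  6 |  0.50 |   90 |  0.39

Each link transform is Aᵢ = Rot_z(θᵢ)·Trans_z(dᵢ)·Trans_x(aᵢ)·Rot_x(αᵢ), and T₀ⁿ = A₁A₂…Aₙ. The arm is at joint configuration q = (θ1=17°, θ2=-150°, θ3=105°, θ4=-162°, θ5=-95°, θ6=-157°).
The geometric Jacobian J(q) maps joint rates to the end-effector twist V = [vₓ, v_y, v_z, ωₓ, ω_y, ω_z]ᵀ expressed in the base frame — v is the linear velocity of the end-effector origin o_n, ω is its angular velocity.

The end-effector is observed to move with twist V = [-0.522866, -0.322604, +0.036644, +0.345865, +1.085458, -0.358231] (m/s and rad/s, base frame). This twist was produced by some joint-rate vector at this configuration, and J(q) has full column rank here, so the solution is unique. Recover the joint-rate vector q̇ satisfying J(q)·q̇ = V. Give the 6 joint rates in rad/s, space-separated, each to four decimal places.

o_n = [0.3361, -0.3634, -0.4117]
J₁: ẑ×o_n = [0.3634, 0.3361, -0.0000], ω = ẑ
J2: z=[0.2924, -0.9563, 0.0000] o=[0.3347, 0.1023, 0.0000] → [0.3937, 0.1204, -0.1348, 0.2924, -0.9563, 0.0000]
J3: z=[0.2924, -0.9563, 0.0000] o=[-0.1953, -0.0597, -0.3200] → [0.0877, 0.0268, 0.4195, 0.2924, -0.9563, 0.0000]
J4: z=[-0.6762, -0.2067, -0.7071] o=[0.2358, -0.0429, -0.7372] → [-0.2939, 0.1492, 0.2374, -0.6762, -0.2067, -0.7071]
J5: z=[0.0691, -0.9734, 0.2185] o=[-0.0062, -0.0103, -0.5153] → [-0.0237, 0.0677, 0.3089, 0.0691, -0.9734, 0.2185]
J6: z=[0.0691, -0.9734, 0.2185] o=[0.5174, 0.1298, -0.0567] → [0.4533, -0.0151, -0.2105, 0.0691, -0.9734, 0.2185]
q̇ = J⁺·V = [-0.6930, -0.0830, -0.1720, -0.6950, 0.2150, -0.9320]

-0.6930 -0.0830 -0.1720 -0.6950 0.2150 -0.9320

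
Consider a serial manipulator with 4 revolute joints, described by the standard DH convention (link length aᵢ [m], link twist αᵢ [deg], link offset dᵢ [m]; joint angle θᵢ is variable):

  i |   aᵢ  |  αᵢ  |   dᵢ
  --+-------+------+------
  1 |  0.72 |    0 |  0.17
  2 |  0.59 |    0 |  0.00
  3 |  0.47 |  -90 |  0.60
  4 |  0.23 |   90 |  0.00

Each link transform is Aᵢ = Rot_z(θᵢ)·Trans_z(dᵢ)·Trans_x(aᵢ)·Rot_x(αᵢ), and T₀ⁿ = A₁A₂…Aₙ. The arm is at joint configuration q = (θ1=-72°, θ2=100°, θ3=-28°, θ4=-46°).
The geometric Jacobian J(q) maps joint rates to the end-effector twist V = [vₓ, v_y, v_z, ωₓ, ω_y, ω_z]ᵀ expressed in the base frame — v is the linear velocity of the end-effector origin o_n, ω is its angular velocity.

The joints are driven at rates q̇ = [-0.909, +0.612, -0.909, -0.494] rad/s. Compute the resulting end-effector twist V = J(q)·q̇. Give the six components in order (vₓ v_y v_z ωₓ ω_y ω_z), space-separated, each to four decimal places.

-0.6219 -1.1165 0.0789 -0.0000 -0.4940 -1.2060

o_n = [1.3732, -0.4078, 0.9354]
J₁: ẑ×o_n = [0.4078, 1.3732, -0.0000], ω = ẑ
J2: z=[0.0000, 0.0000, 1.0000] o=[0.2225, -0.6848, 0.1700] → [-0.2770, 1.1507, 0.0000, 0.0000, 0.0000, 1.0000]
J3: z=[0.0000, 0.0000, 1.0000] o=[0.7434, -0.4078, 0.1700] → [0.0000, 0.6298, 0.0000, 0.0000, 0.0000, 1.0000]
J4: z=[0.0000, 1.0000, 0.0000] o=[1.2134, -0.4078, 0.7700] → [0.1654, 0.0000, -0.1598, 0.0000, 1.0000, 0.0000]
V = J·q̇ = [-0.6219, -1.1165, 0.0789, -0.0000, -0.4940, -1.2060]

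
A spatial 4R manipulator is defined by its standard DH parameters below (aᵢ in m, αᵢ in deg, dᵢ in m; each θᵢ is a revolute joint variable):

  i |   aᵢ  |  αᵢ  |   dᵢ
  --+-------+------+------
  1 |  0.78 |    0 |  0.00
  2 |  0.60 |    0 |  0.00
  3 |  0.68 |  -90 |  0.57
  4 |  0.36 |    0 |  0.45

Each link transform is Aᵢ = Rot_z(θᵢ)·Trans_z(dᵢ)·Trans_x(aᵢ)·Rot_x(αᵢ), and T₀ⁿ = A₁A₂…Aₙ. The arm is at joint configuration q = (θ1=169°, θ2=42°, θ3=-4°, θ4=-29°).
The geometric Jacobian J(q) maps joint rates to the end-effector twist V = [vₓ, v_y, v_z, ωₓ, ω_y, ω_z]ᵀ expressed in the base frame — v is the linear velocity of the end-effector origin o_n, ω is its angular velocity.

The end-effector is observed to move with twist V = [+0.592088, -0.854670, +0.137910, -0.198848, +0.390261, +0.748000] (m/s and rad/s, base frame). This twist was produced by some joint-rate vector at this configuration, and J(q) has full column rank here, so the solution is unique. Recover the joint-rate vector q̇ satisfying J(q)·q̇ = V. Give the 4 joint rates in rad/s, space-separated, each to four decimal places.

o_n = [-1.9621, -1.0128, 0.7445]
J₁: ẑ×o_n = [1.0128, -1.9621, 0.0000], ω = ẑ
J2: z=[0.0000, 0.0000, 1.0000] o=[-0.7657, 0.1488, 0.0000] → [1.1616, -1.1964, 0.0000, 0.0000, 0.0000, 1.0000]
J3: z=[0.0000, 0.0000, 1.0000] o=[-1.2800, -0.1602, 0.0000] → [0.8526, -0.6821, 0.0000, 0.0000, 0.0000, 1.0000]
J4: z=[0.4540, -0.8910, 0.0000] o=[-1.8859, -0.4689, 0.5700] → [-0.1555, -0.0792, -0.3149, 0.4540, -0.8910, 0.0000]
q̇ = J⁺·V = [0.5610, -0.6590, 0.8460, -0.4380]

0.5610 -0.6590 0.8460 -0.4380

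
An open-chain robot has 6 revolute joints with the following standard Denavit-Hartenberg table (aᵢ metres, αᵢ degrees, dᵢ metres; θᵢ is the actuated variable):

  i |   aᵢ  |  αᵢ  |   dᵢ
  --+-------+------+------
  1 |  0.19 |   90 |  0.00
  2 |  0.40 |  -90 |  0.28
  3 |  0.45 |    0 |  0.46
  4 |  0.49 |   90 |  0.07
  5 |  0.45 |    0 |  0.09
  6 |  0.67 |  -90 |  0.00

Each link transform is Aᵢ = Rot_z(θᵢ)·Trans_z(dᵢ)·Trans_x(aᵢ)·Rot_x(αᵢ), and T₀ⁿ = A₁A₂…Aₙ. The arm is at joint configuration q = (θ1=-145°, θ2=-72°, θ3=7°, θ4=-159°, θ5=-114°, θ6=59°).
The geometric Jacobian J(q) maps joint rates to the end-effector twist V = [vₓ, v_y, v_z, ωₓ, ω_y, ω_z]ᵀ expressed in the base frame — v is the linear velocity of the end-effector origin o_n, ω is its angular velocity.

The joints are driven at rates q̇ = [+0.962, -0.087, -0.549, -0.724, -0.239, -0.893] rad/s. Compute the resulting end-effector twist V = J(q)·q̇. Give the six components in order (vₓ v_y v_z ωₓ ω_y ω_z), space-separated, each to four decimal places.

o_n = [-0.1395, 0.4763, -0.3174]
J₁: ẑ×o_n = [-0.4763, -0.1395, 0.0000], ω = ẑ
J2: z=[-0.5736, 0.8192, 0.0000] o=[-0.1556, -0.1090, 0.0000] → [-0.2600, -0.1821, -0.3489, -0.5736, 0.8192, 0.0000]
J3: z=[-0.7791, -0.5455, 0.3090] o=[-0.4175, 0.0495, -0.3804] → [-0.1663, 0.1350, -0.1809, -0.7791, -0.5455, 0.3090]
J4: z=[-0.7791, -0.5455, 0.3090] o=[-0.8575, -0.3255, -0.6631] → [-0.4364, 0.4911, -0.2331, -0.7791, -0.5455, 0.3090]
J5: z=[0.6253, -0.6401, 0.4465] o=[-0.9344, -0.0986, -0.2300] → [-0.2007, 0.4096, 0.8683, 0.6253, -0.6401, 0.4465]
J6: z=[0.6253, -0.6401, 0.4465] o=[-0.5495, -0.0310, -0.4705] → [-0.3245, 0.0873, 0.5796, 0.6253, -0.6401, 0.4465]
V = J·q̇ = [0.3094, -0.7240, -0.4267, 0.3338, 1.3477, 0.0632]

0.3094 -0.7240 -0.4267 0.3338 1.3477 0.0632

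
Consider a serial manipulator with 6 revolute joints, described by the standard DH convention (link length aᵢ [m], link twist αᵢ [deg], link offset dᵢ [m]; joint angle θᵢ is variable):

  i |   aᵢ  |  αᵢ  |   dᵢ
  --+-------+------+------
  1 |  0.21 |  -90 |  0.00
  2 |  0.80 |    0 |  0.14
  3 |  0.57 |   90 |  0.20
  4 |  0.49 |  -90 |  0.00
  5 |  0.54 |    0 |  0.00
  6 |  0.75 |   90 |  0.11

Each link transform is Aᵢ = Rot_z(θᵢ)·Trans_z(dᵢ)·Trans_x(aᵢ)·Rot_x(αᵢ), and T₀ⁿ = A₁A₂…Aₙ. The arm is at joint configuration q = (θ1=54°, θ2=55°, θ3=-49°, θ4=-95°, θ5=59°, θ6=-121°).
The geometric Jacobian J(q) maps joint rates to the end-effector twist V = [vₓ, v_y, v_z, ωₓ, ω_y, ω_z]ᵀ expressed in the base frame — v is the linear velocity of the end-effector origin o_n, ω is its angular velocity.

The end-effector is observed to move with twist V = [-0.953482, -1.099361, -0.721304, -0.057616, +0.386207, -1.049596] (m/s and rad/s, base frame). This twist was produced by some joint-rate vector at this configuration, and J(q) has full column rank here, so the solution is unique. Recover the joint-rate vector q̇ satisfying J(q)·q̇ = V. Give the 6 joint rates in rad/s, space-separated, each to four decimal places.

o_n = [1.3811, 0.5645, -0.5179]
J₁: ẑ×o_n = [-0.5645, 1.3811, 0.0000], ω = ẑ
J2: z=[-0.8090, 0.5878, 0.0000] o=[0.1234, 0.1699, 0.0000] → [-0.3044, -0.4190, -1.0585, -0.8090, 0.5878, 0.0000]
J3: z=[-0.8090, 0.5878, 0.0000] o=[0.2799, 0.6234, -0.6553] → [0.0808, 0.1112, -0.5996, -0.8090, 0.5878, 0.0000]
J4: z=[0.0614, 0.0846, 0.9945] o=[0.4513, 1.1996, -0.7149] → [0.6483, 0.9126, -0.1177, 0.0614, 0.0846, 0.9945]
J5: z=[0.6529, 0.7503, -0.1041] o=[0.8212, 0.8783, -0.7104] → [0.1118, -0.1840, -0.6250, 0.6529, 0.7503, -0.1041]
J6: z=[0.6529, 0.7503, -0.1041] o=[1.0028, 0.6568, -1.1682] → [0.4783, -0.4640, -0.3441, 0.6529, 0.7503, -0.1041]
q̇ = J⁺·V = [-0.0500, 0.5300, -0.2230, -0.9650, 0.9820, -0.5990]

-0.0500 0.5300 -0.2230 -0.9650 0.9820 -0.5990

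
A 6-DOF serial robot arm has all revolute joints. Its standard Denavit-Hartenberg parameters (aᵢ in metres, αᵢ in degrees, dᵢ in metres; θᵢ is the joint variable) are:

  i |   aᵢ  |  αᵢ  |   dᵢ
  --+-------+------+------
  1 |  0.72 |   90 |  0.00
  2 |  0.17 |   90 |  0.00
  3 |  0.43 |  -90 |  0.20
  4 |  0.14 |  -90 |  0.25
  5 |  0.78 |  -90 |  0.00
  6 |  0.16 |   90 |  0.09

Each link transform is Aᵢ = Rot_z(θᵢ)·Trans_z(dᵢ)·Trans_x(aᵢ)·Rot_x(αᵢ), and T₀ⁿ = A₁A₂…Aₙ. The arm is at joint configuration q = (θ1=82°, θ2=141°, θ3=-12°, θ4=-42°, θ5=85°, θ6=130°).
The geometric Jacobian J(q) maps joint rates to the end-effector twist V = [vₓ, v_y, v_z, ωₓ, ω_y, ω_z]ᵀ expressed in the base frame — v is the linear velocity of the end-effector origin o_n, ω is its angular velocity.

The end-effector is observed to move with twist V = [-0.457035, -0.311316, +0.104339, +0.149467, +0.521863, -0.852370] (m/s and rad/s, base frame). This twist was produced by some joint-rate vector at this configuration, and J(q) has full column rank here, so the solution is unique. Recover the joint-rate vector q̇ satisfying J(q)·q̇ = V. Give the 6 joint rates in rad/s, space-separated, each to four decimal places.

o_n = [-0.4292, 0.6265, 0.5977]
J₁: ẑ×o_n = [-0.6265, -0.4292, 0.0000], ω = ẑ
J2: z=[0.9903, -0.1392, 0.0000] o=[0.1002, 0.7130, 0.0000] → [-0.0832, -0.5919, -0.1593, 0.9903, -0.1392, 0.0000]
J3: z=[0.0876, 0.6232, 0.7771] o=[0.0818, 0.5822, 0.1070] → [0.2714, -0.4401, 0.3224, 0.0876, 0.6232, 0.7771]
J4: z=[0.9461, -0.2961, 0.1308] o=[-0.0347, 0.3956, 0.5271] → [-0.0511, -0.1184, 0.1017, 0.9461, -0.2961, 0.1308]
J5: z=[-0.2736, -0.9475, -0.1656] o=[0.1776, 0.3046, 0.6967] → [0.1471, 0.0734, -0.6630, -0.2736, -0.9475, -0.1656]
J6: z=[0.0899, 0.1463, -0.9852] o=[-0.5693, 0.5265, 0.6614] → [0.0892, -0.1323, -0.0115, 0.0899, 0.1463, -0.9852]
q̇ = J⁺·V = [0.3880, 0.5690, -0.6180, -0.6620, -0.7100, 0.8030]

0.3880 0.5690 -0.6180 -0.6620 -0.7100 0.8030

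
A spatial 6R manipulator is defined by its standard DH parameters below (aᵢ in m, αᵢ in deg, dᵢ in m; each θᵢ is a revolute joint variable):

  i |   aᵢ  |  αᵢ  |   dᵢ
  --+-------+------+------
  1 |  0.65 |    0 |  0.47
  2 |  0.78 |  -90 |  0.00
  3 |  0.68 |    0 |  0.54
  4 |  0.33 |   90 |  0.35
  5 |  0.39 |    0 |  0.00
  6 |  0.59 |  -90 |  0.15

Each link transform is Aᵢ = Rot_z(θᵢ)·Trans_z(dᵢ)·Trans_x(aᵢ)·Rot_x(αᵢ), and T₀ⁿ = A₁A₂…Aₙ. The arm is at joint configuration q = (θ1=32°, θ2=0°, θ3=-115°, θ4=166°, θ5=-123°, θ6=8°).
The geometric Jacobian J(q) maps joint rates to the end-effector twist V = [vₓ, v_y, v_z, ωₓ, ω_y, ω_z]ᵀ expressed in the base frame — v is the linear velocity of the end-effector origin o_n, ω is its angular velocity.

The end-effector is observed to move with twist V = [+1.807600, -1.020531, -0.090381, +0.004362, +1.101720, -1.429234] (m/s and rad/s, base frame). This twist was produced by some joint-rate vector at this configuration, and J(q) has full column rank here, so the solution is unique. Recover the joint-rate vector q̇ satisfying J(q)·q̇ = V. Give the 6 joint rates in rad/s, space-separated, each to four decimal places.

o_n = [0.9826, 0.6472, 1.2831]
J₁: ẑ×o_n = [-0.6472, 0.9826, 0.0000], ω = ẑ
J2: z=[0.0000, 0.0000, 1.0000] o=[0.5512, 0.3444, 0.4700] → [-0.3028, 0.4314, 0.0000, 0.0000, 0.0000, 1.0000]
J3: z=[-0.5299, 0.8480, 0.0000] o=[1.2127, 0.7578, 0.4700] → [0.6895, 0.4309, 0.2537, -0.5299, 0.8480, 0.0000]
J4: z=[-0.5299, 0.8480, 0.0000] o=[0.6828, 1.0634, 1.0863] → [0.1669, 0.1043, -0.0337, -0.5299, 0.8480, 0.0000]
J5: z=[0.6591, 0.4118, 0.6293] o=[0.6735, 1.4703, 0.8298] → [0.7046, -0.1042, -0.6697, 0.6591, 0.4118, 0.6293]
J6: z=[0.6591, 0.4118, 0.6293] o=[0.7335, 1.1221, 0.9949] → [0.4175, -0.0331, -0.4156, 0.6591, 0.4118, 0.6293]
q̇ = J⁺·V = [-0.9930, -0.9120, 0.8330, 0.0990, -0.0620, 0.8180]

-0.9930 -0.9120 0.8330 0.0990 -0.0620 0.8180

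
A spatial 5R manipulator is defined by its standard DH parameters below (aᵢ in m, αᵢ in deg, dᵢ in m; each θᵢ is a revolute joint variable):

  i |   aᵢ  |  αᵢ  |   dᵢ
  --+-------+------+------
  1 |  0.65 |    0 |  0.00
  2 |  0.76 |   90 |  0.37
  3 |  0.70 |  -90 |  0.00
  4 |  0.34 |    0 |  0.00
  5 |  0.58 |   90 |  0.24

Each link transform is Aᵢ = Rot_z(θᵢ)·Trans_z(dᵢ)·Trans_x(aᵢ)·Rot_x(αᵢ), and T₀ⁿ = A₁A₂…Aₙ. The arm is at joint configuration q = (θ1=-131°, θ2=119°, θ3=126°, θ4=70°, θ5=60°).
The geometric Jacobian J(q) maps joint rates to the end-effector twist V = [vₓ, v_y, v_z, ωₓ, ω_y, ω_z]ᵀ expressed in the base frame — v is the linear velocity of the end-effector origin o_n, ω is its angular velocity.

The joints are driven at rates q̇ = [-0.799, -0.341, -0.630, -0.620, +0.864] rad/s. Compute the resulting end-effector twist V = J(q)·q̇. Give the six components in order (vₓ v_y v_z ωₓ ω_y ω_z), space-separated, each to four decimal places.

o_n = [0.0309, 0.1931, 0.5877]
J₁: ẑ×o_n = [-0.1931, 0.0309, 0.0000], ω = ẑ
J2: z=[0.0000, 0.0000, 1.0000] o=[-0.4264, -0.4906, 0.0000] → [-0.6837, 0.4573, 0.0000, 0.0000, 0.0000, 1.0000]
J3: z=[-0.2079, -0.9781, 0.0000] o=[0.3170, -0.6486, 0.3700] → [-0.2129, 0.0453, -0.4548, -0.2079, -0.9781, 0.0000]
J4: z=[-0.7913, 0.1682, -0.5878] o=[-0.0855, -0.5630, 0.9363] → [0.3858, -0.3443, -0.6179, -0.7913, 0.1682, -0.5878]
J5: z=[-0.7913, 0.1682, -0.5878] o=[-0.0859, -0.2363, 1.0304] → [0.1779, -0.4190, -0.3595, -0.7913, 0.1682, -0.5878]
V = J·q̇ = [0.4361, -0.3577, 0.3591, -0.0621, 0.6573, -1.2834]

0.4361 -0.3577 0.3591 -0.0621 0.6573 -1.2834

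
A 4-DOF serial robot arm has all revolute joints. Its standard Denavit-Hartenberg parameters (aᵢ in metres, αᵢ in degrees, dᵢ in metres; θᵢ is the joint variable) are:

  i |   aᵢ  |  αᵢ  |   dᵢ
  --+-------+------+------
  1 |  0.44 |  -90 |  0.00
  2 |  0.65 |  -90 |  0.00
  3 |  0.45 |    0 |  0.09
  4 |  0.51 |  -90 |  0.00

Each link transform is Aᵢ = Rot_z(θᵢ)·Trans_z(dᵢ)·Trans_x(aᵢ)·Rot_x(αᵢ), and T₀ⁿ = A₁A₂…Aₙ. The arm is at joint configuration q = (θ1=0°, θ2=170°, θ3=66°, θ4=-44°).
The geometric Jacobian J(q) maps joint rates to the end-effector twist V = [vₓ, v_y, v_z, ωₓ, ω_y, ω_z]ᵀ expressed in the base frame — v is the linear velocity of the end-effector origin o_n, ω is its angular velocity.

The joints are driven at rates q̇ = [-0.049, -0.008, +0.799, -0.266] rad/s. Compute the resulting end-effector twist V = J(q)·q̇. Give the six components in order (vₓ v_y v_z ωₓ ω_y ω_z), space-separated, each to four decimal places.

o_n = [-0.8617, -0.6021, -0.1381]
J₁: ẑ×o_n = [0.6021, -0.8617, 0.0000], ω = ẑ
J2: z=[0.0000, 1.0000, 0.0000] o=[0.4400, 0.0000, 0.0000] → [-0.1381, -0.0000, 1.3017, 0.0000, 1.0000, 0.0000]
J3: z=[-0.1736, 0.0000, 0.9848] o=[-0.2001, 0.0000, -0.1129] → [0.5930, -0.6559, 0.1046, -0.1736, 0.0000, 0.9848]
J4: z=[-0.1736, 0.0000, 0.9848] o=[-0.3960, -0.4111, -0.0560] → [0.1881, -0.4729, 0.0332, -0.1736, 0.0000, 0.9848]
V = J·q̇ = [0.3954, -0.3561, 0.0643, -0.0926, -0.0080, 0.4759]

0.3954 -0.3561 0.0643 -0.0926 -0.0080 0.4759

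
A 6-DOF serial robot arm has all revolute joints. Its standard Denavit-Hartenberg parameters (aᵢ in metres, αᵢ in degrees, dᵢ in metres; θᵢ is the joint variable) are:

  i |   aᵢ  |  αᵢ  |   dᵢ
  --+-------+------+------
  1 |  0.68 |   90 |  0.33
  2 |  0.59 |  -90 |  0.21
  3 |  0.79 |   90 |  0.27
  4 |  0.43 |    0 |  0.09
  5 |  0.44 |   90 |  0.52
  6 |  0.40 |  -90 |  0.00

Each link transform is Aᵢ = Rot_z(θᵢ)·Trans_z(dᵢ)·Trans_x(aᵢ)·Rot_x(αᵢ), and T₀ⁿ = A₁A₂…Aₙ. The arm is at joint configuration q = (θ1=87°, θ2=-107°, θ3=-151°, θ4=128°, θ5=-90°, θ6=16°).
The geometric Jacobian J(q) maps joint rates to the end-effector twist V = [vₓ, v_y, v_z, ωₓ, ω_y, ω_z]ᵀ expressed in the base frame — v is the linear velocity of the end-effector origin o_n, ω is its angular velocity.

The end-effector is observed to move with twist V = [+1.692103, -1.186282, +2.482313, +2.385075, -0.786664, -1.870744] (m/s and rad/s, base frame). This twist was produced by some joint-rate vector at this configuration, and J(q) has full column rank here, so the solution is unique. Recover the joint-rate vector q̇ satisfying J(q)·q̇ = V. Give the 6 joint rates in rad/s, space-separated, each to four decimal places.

o_n = [0.2530, 1.9672, 0.7560]
J₁: ẑ×o_n = [-1.9672, 0.2530, 0.0000], ω = ẑ
J2: z=[0.9986, -0.0523, 0.0000] o=[0.0356, 0.6791, 0.3300] → [-0.0223, -0.4255, 1.2977, 0.9986, -0.0523, 0.0000]
J3: z=[0.0500, 0.9550, -0.2924] o=[0.2363, 0.4958, -0.2342] → [1.3759, -0.0545, 0.0577, 0.0500, 0.9550, -0.2924]
J4: z=[-0.8660, 0.1873, 0.4636] o=[0.6428, 0.9354, 0.3476] → [-0.4019, 0.1730, -0.8205, -0.8660, 0.1873, 0.4636]
J5: z=[-0.8660, 0.1873, 0.4636] o=[0.4501, 1.2149, 0.0688] → [-0.2200, 0.5037, -0.6145, -0.8660, 0.1873, 0.4636]
J6: z=[0.2669, -0.6109, 0.7453] o=[0.1859, 1.6508, 0.5207] → [-0.3796, -0.0128, 0.1254, 0.2669, -0.6109, 0.7453]
q̇ = J⁺·V = [-0.9680, 0.9780, -0.6540, -0.9950, -0.7810, -0.3630]

-0.9680 0.9780 -0.6540 -0.9950 -0.7810 -0.3630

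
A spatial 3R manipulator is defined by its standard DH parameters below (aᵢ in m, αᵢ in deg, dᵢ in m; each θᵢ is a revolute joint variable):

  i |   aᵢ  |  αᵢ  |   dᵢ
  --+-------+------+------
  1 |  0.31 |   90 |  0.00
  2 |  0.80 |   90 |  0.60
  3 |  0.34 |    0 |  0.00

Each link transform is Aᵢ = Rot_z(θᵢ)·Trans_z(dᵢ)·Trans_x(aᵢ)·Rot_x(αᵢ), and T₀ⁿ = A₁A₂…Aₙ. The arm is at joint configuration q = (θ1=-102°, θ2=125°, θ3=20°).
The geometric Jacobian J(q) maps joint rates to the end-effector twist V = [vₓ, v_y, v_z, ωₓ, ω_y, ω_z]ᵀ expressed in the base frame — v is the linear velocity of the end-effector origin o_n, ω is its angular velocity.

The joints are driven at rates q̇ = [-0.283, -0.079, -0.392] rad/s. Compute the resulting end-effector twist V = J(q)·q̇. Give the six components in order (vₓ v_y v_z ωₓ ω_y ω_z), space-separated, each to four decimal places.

o_n = [-0.6316, 0.4738, 0.9170]
J₁: ẑ×o_n = [-0.4738, -0.6316, 0.0000], ω = ẑ
J2: z=[-0.9781, 0.2079, 0.0000] o=[-0.0645, -0.3032, 0.0000] → [0.1907, 0.8970, -0.6421, -0.9781, 0.2079, 0.0000]
J3: z=[-0.1703, -0.8013, 0.5736] o=[-0.5559, 0.2704, 0.6553] → [-0.3264, 0.0012, -0.0953, -0.1703, -0.8013, 0.5736]
V = J·q̇ = [0.2470, 0.1074, 0.0881, 0.1440, 0.2977, -0.5078]

0.2470 0.1074 0.0881 0.1440 0.2977 -0.5078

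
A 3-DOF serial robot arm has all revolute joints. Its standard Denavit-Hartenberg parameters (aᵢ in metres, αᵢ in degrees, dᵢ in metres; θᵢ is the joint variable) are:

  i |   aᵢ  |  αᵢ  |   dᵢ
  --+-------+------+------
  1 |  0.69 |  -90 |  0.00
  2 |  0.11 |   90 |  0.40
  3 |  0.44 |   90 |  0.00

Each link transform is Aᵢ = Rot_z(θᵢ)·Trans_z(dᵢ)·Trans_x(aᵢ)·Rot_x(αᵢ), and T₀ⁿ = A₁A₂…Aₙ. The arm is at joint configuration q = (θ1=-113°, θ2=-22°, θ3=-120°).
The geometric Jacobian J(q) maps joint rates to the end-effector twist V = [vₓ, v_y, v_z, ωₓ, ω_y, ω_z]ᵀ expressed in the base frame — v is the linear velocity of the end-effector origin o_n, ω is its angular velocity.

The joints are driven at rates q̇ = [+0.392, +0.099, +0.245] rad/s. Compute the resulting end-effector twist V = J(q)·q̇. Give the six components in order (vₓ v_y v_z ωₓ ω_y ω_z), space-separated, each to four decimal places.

0.1332 -0.1381 0.0451 0.1270 0.0458 0.6192

o_n = [-0.2123, -0.5487, -0.0412]
J₁: ẑ×o_n = [0.5487, -0.2123, 0.0000], ω = ẑ
J2: z=[0.9205, -0.3907, 0.0000] o=[-0.2696, -0.6351, 0.0000] → [0.0161, 0.0379, 0.1020, 0.9205, -0.3907, 0.0000]
J3: z=[0.1464, 0.3448, 0.9272] o=[0.0587, -0.8853, 0.0412] → [-0.3406, -0.2393, 0.1427, 0.1464, 0.3448, 0.9272]
V = J·q̇ = [0.1332, -0.1381, 0.0451, 0.1270, 0.0458, 0.6192]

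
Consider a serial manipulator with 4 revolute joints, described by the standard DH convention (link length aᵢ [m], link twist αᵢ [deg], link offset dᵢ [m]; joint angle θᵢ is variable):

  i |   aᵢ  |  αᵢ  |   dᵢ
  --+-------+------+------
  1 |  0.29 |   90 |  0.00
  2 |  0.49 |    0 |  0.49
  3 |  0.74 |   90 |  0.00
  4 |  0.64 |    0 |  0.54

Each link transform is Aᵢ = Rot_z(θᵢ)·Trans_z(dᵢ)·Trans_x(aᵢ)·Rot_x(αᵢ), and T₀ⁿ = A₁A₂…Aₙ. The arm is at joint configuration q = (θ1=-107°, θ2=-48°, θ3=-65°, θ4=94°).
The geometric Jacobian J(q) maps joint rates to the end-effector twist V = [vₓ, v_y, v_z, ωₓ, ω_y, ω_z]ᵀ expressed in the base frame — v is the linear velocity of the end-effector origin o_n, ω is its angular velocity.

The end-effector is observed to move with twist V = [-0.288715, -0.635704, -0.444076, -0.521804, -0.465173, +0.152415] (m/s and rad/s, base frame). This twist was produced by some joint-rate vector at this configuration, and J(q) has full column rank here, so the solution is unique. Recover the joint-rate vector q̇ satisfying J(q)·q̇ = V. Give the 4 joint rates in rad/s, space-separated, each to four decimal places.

o_n = [-1.0350, 0.4742, -0.7932]
J₁: ẑ×o_n = [-0.4742, -1.0350, 0.0000], ω = ẑ
J2: z=[-0.9563, 0.2924, 0.0000] o=[-0.0848, -0.2773, 0.0000] → [-0.2319, -0.7586, -0.4409, -0.9563, 0.2924, 0.0000]
J3: z=[-0.9563, 0.2924, 0.0000] o=[-0.6492, -0.4476, -0.3641] → [-0.1255, -0.4103, -0.7688, -0.9563, 0.2924, 0.0000]
J4: z=[0.2691, 0.8803, 0.3907] o=[-0.5647, -0.1711, -1.0453] → [-0.0302, -0.2516, 0.5877, 0.2691, 0.8803, 0.3907]
q̇ = J⁺·V = [0.4060, 0.6600, -0.2970, -0.6490]

0.4060 0.6600 -0.2970 -0.6490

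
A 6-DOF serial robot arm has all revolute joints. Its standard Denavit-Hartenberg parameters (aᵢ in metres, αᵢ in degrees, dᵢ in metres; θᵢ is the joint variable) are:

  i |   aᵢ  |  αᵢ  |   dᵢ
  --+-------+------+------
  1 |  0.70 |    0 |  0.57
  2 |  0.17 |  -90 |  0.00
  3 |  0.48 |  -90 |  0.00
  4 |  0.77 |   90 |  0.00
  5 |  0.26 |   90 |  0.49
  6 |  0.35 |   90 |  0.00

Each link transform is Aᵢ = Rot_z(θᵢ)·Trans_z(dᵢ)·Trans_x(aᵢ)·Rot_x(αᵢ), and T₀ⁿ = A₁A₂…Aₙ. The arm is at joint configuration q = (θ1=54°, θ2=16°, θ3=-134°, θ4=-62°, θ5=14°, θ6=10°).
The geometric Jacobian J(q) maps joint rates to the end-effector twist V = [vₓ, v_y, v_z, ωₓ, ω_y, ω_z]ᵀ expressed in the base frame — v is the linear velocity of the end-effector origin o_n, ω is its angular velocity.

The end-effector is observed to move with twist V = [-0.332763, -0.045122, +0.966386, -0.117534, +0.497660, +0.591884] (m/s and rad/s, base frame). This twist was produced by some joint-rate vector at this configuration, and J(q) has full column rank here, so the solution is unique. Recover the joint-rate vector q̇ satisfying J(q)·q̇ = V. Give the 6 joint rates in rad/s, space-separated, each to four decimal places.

o_n = [-1.0129, 0.9114, 1.1253]
J₁: ẑ×o_n = [-0.9114, -1.0129, 0.0000], ω = ẑ
J2: z=[0.0000, 0.0000, 1.0000] o=[0.4114, 0.5663, 0.5700] → [-0.3451, -1.4243, 0.0000, 0.0000, 0.0000, 1.0000]
J3: z=[-0.9397, 0.3420, 0.0000] o=[0.4696, 0.7261, 0.5700] → [0.1899, 0.5218, 0.3328, -0.9397, 0.3420, 0.0000]
J4: z=[0.2460, 0.6760, 0.6947] o=[0.3556, 0.4127, 0.9153] → [-0.2045, -1.0023, 1.0477, 0.2460, 0.6760, 0.6947]
J5: z=[-0.2314, 0.7369, -0.6351] o=[-0.3692, 0.4093, 1.1753] → [0.2820, 0.3973, 0.3582, -0.2314, 0.7369, -0.6351]
J6: z=[-0.4664, -0.6570, -0.5923] o=[-0.7046, 0.8118, 0.9930] → [-0.0279, 0.2443, -0.2491, -0.4664, -0.6570, -0.5923]
q̇ = J⁺·V = [0.4610, -0.8880, 0.5470, 0.8930, -0.5100, -0.1260]

0.4610 -0.8880 0.5470 0.8930 -0.5100 -0.1260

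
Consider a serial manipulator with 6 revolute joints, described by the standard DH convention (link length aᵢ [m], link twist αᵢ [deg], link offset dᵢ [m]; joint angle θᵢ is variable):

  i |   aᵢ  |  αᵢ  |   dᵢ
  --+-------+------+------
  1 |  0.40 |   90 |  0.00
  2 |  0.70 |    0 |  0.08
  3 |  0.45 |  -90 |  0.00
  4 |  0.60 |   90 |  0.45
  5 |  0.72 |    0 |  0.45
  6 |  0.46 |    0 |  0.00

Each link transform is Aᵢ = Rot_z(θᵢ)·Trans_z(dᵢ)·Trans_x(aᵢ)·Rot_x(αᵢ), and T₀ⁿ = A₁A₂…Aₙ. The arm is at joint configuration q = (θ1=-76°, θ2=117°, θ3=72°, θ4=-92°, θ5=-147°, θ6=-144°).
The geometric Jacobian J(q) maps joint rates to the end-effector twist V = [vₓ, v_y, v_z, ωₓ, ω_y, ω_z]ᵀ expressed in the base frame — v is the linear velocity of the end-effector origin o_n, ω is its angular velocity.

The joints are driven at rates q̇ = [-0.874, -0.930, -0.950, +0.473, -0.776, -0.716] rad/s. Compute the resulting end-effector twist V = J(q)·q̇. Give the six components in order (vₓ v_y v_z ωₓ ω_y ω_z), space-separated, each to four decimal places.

-0.8051 0.3573 -0.0865 1.4352 1.7994 -1.5744

o_n = [-0.1789, -0.2133, 0.1432]
J₁: ẑ×o_n = [0.2133, -0.1789, 0.0000], ω = ẑ
J2: z=[-0.9703, -0.2419, 0.0000] o=[0.0968, -0.3881, 0.0000] → [-0.0347, 0.1390, -0.2363, -0.9703, -0.2419, 0.0000]
J3: z=[-0.9703, -0.2419, 0.0000] o=[-0.0577, -0.0991, 0.6237] → [0.1162, -0.4662, 0.0815, -0.9703, -0.2419, 0.0000]
J4: z=[0.0378, -0.1518, -0.9877] o=[-0.1653, 0.3321, 0.5533] → [-0.4765, 0.0290, -0.0227, 0.0378, -0.1518, -0.9877]
J5: z=[0.2727, -0.9493, 0.1563] o=[-0.7250, 0.0987, 0.1121] → [0.0193, 0.0769, 0.4334, 0.2727, -0.9493, 0.1563]
J6: z=[0.2727, -0.9493, 0.1563] o=[-0.0367, -0.1028, 0.5665] → [0.4191, 0.0932, -0.1652, 0.2727, -0.9493, 0.1563]
V = J·q̇ = [-0.8051, 0.3573, -0.0865, 1.4352, 1.7994, -1.5744]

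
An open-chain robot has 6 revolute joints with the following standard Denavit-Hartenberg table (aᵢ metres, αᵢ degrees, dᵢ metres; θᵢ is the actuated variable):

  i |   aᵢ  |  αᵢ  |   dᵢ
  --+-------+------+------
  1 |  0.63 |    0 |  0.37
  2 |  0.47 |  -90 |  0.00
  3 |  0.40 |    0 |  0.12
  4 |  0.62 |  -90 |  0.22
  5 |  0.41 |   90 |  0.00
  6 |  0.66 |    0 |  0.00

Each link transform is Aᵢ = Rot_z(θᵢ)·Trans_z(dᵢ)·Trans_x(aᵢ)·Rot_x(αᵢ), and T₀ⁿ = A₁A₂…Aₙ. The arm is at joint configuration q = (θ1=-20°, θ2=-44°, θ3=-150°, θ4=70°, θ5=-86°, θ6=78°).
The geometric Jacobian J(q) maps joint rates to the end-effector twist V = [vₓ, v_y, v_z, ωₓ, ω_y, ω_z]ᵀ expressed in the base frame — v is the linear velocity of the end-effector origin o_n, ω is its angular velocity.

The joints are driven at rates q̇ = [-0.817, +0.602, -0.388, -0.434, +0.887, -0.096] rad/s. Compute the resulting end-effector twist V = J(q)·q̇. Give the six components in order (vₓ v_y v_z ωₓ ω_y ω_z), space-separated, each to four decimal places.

o_n = [1.7712, -0.6124, 1.1061]
J₁: ẑ×o_n = [0.6124, 1.7712, -0.0000], ω = ẑ
J2: z=[0.0000, 0.0000, 1.0000] o=[0.5920, -0.2155, 0.3700] → [0.3969, 1.1792, -0.0000, 0.0000, 0.0000, 1.0000]
J3: z=[0.8988, 0.4384, 0.0000] o=[0.7980, -0.6379, 0.3700] → [0.3227, -0.6616, -0.4036, 0.8988, 0.4384, 0.0000]
J4: z=[0.8988, 0.4384, 0.0000] o=[0.7540, -0.2739, 0.5700] → [0.2350, -0.4818, -0.7501, 0.8988, 0.4384, 0.0000]
J5: z=[0.4317, -0.8851, -0.1736] o=[0.9990, -0.2743, 1.1806] → [0.0072, -0.1019, 0.5376, 0.4317, -0.8851, -0.1736]
J6: z=[-0.0132, 0.1863, -0.9824] o=[1.3688, -0.0994, 1.2087] → [-0.5230, -0.3967, -0.0682, -0.0132, 0.1863, -0.9824]
V = J·q̇ = [-0.4319, -0.3237, 0.9655, -0.3546, -1.1633, -0.2747]

-0.4319 -0.3237 0.9655 -0.3546 -1.1633 -0.2747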